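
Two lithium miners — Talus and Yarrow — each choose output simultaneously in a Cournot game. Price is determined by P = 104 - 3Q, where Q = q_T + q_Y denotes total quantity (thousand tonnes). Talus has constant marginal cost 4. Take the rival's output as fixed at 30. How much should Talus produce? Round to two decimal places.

1.67

With the rival's output fixed at 30, Talus's profit is π_T = (104 - 3·30 - 3q_T)q_T - (4q_T) = (14 - 3q_T)q_T - (4q_T).
∂π_T/∂q_T = 10 - 6q_T = 0, so q_T = 5/3.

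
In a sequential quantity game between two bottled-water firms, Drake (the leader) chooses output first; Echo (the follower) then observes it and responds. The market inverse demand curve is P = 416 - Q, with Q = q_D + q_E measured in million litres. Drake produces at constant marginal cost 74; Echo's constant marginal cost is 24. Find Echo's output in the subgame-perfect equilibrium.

Solve by backward induction. Given q_D, the follower Echo maximises π_E = (416 - q_D - q_E)q_E - 24q_E.
∂π_E/∂q_E = 392 - q_D - 2q_E = 0 gives the reaction function q_E = (392 - q_D)/2.
The leader anticipates this reaction. Substituting into P = 416 - Q gives P = 220 - (1/2)q_D, so π_D = (220 - (1/2)q_D)q_D - 74q_D.
Maximising: ∂π_D/∂q_D = 146 - q_D = 0, giving q_D = 146.
Then q_E = (392 - 146)/2 = 123.

123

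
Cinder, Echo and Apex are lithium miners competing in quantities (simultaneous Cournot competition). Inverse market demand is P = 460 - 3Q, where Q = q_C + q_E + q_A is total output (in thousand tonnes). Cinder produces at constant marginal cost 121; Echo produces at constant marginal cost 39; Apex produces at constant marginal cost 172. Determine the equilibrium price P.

Cinder's profit: π_C = (460 - 3Q)q_C - (121q_C). Setting ∂π_C/∂q_C = 0: 339 - 6q_C - 3(q_E + q_A) = 0.
Echo's first-order condition: 421 - 6q_E - 3(q_C + q_A) = 0.
Apex's profit: π_A = (460 - 3Q)q_A - (172q_A). Setting ∂π_A/∂q_A = 0: 288 - 6q_A - 3(q_C + q_E) = 0.
Adding the 3 first-order conditions: 1048 − 12Q = 0, so Q = 262/3.
Back-substituting: q_C = (339 − 262)/3 = 77/3, q_E = (421 − 262)/3 = 53, q_A = (288 − 262)/3 = 26/3.
Total output Q = 262/3, so price P = 460 - 3·(262/3) = 198.

198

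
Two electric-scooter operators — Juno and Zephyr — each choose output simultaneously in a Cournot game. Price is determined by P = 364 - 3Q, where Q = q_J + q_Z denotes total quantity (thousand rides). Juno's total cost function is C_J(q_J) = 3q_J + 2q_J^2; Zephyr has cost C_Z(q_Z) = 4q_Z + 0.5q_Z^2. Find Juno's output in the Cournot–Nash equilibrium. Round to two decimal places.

Juno's profit: π_J = (364 - 3Q)q_J - (3q_J + 2q_J²). Setting ∂π_J/∂q_J = 0: 361 - 10q_J - 3(q_Z) = 0.
Zephyr's profit: π_Z = (364 - 3Q)q_Z - (4q_Z + (1/2)q_Z²). Setting ∂π_Z/∂q_Z = 0: 360 - 7q_Z - 3(q_J) = 0.
Best responses: q_J = (361 - 3q_Z)/10, q_Z = (360 - 3q_J)/7.
Substituting one into the other gives q_J = 1447/61 and q_Z = 41.2623.

23.72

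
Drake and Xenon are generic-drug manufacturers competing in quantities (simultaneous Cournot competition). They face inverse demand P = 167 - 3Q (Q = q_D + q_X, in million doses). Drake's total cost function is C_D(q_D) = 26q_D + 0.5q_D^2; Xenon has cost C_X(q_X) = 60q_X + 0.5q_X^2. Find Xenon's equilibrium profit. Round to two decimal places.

Drake's profit: π_D = (167 - 3Q)q_D - (26q_D + (1/2)q_D²). Setting ∂π_D/∂q_D = 0: 141 - 7q_D - 3(q_X) = 0.
Xenon's profit: π_X = (167 - 3Q)q_X - (60q_X + (1/2)q_X²). Setting ∂π_X/∂q_X = 0: 107 - 7q_X - 3(q_D) = 0.
Rearranging gives the reaction functions q_D = (141 - 3q_X)/7 and q_X = (107 - 3q_D)/7.
Substituting one into the other gives q_D = 333/20 and q_X = 163/20.
Price P = 167 - 3·(124/5) = 463/5.
Xenon's profit: (463/5)·(163/20) - 60·(163/20) - (1/2)(163/20)² = 232.4788.

232.48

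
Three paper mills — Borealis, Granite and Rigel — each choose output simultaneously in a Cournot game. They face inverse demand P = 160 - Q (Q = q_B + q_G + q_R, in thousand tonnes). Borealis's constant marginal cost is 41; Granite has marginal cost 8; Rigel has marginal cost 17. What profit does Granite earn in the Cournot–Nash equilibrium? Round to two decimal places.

Borealis's profit: π_B = (160 - Q)q_B - (41q_B). Setting ∂π_B/∂q_B = 0: 119 - 2q_B - (q_G + q_R) = 0.
Granite's first-order condition: 152 - 2q_G - (q_B + q_R) = 0.
Rigel's profit: π_R = (160 - Q)q_R - (17q_R). Setting ∂π_R/∂q_R = 0: 143 - 2q_R - (q_B + q_G) = 0.
Adding the 3 conditions: 414 − 2Q − 2Q = 0, i.e. Q = 207/2.
Back-substituting: q_B = (119 − 207/2) = 31/2, q_G = (152 − 207/2) = 97/2, q_R = (143 − 207/2) = 79/2.
Price P = 160 - 207/2 = 113/2.
Granite's profit: (113/2 - 8)·(97/2) = 2352.2500.

2352.25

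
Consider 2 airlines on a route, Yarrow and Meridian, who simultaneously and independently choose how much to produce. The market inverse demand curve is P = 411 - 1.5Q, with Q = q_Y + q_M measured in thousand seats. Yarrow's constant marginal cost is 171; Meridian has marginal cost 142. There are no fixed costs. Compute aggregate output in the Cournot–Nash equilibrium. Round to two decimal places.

Yarrow's profit: π_Y = (411 - 1.5Q)q_Y - (171q_Y). Setting ∂π_Y/∂q_Y = 0: 240 - 3q_Y - (3/2)(q_M) = 0.
Meridian's first-order condition: 269 - 3q_M - (3/2)(q_Y) = 0.
Rearranging gives the reaction functions q_Y = (240 - (3/2)q_M)/3 and q_M = (269 - (3/2)q_Y)/3.
Solving the pair: q_Y = 422/9, q_M = 596/9.
Total output Q = 422/9 + 596/9 = 1018/9.

113.11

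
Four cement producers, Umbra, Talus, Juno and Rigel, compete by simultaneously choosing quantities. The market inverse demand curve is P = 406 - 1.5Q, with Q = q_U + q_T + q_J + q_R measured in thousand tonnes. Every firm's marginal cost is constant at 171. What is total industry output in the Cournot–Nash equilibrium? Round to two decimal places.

A representative firm's profit is π_i = q_i(406 - 1.5Q) - 171q_i.
Setting ∂π_i/∂q_i = 0 with rivals' quantities fixed: 235 - 3q_i - (3/2)·Σ_{j≠i} q_j = 0.
With identical firms every q_j equals q_i, so Σ_{j≠i} q_j = 3q_i and 235 = (15/2)q_i, giving q_i = 94/3.
Total output Q = 94/3 + 94/3 + 94/3 + 94/3 = 376/3.

125.33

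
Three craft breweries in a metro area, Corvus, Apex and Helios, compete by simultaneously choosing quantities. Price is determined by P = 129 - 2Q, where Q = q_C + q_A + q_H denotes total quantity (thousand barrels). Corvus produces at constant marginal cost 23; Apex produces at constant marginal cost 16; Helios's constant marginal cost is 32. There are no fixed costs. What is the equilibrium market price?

Corvus's profit: π_C = (129 - 2Q)q_C - (23q_C). Setting ∂π_C/∂q_C = 0: 106 - 4q_C - 2(q_A + q_H) = 0.
Apex's first-order condition: 113 - 4q_A - 2(q_C + q_H) = 0.
Helios's first-order condition: 97 - 4q_H - 2(q_C + q_A) = 0.
Summing all 3 equations gives 316 − 8Q = 0, hence Q = 79/2.
Back-substituting: q_C = (106 − 79)/2 = 27/2, q_A = (113 − 79)/2 = 17, q_H = (97 − 79)/2 = 9.
Total output Q = 79/2, so price P = 129 - 2·(79/2) = 50.

50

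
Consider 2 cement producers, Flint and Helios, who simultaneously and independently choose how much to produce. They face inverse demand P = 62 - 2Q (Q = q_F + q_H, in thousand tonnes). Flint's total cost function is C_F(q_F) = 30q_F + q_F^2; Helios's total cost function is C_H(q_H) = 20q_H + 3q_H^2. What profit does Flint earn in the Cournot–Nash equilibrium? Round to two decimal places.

53.28

Flint's profit: π_F = (62 - 2Q)q_F - (30q_F + q_F²). Setting ∂π_F/∂q_F = 0: 32 - 6q_F - 2(q_H) = 0.
Helios's first-order condition: 42 - 10q_H - 2(q_F) = 0.
Best responses: q_F = (32 - 2q_H)/6, q_H = (42 - 2q_F)/10.
Substituting one into the other gives q_F = 59/14 and q_H = 47/14.
Price P = 62 - 2·(53/7) = 328/7.
Flint's profit: (328/7)·(59/14) - 30·(59/14) - (59/14)² = 53.2806.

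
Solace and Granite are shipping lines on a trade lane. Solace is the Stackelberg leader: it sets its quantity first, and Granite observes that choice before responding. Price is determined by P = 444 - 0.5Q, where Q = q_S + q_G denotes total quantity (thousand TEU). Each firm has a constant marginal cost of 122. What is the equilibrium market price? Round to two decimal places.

202.50

Solve by backward induction. Given q_S, the follower Granite maximises π_G = (444 - (1/2)q_S - (1/2)q_G)q_G - 122q_G.
Follower FOC: 322 - (1/2)q_S - q_G = 0, so q_G(q_S) = (322 - (1/2)q_S).
Solace substitutes q_G(q_S) into its own profit: π_S = q_S(444 - (1/2)q_S - (322 - (1/2)q_S)/2) - 122q_S = (283 - (1/4)q_S)q_S - 122q_S.
The leader's first-order condition 161 - (1/2)q_S = 0 yields q_S = 322.
Then q_G = (322 - (1/2)·322) = 161.
Total output Q = 483, so price P = 444 - (1/2)·483 = 405/2.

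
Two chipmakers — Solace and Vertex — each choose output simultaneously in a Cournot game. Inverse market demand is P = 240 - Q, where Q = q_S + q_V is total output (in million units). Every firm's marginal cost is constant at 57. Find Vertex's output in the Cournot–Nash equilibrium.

61

A representative firm's profit is π_i = q_i(240 - Q) - 57q_i.
Setting ∂π_i/∂q_i = 0 with rivals' quantities fixed: 183 - 2q_i - q_j = 0.
By symmetry each firm produces the same amount; substituting q_j = q_i yields q_i = 183/3 = 61.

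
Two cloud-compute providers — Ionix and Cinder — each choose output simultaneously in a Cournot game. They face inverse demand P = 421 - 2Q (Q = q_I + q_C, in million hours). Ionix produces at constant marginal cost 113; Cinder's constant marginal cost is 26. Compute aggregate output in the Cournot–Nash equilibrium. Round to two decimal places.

117.17

Ionix's profit: π_I = (421 - 2Q)q_I - (113q_I). Setting ∂π_I/∂q_I = 0: 308 - 4q_I - 2(q_C) = 0.
Cinder's first-order condition: 395 - 4q_C - 2(q_I) = 0.
Rearranging gives the reaction functions q_I = (308 - 2q_C)/4 and q_C = (395 - 2q_I)/4.
Substituting one into the other gives q_I = 221/6 and q_C = 241/3.
Total output Q = 221/6 + 241/3 = 703/6.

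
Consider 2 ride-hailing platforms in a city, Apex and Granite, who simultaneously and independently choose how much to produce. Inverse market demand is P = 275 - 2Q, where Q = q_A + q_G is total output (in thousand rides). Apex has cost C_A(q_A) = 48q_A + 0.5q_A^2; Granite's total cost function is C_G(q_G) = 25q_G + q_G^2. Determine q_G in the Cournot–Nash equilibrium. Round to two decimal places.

30.62

Apex's profit: π_A = (275 - 2Q)q_A - (48q_A + (1/2)q_A²). Setting ∂π_A/∂q_A = 0: 227 - 5q_A - 2(q_G) = 0.
Granite's first-order condition: 250 - 6q_G - 2(q_A) = 0.
Rearranging gives the reaction functions q_A = (227 - 2q_G)/5 and q_G = (250 - 2q_A)/6.
Solving the pair: q_A = 431/13, q_G = 398/13.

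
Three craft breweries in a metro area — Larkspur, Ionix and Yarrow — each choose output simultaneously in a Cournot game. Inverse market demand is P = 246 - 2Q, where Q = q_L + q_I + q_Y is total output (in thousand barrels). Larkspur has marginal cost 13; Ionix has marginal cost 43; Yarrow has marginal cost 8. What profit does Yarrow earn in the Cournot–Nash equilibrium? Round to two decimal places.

Larkspur's profit: π_L = (246 - 2Q)q_L - (13q_L). Setting ∂π_L/∂q_L = 0: 233 - 4q_L - 2(q_I + q_Y) = 0.
Ionix's profit: π_I = (246 - 2Q)q_I - (43q_I). Setting ∂π_I/∂q_I = 0: 203 - 4q_I - 2(q_L + q_Y) = 0.
Yarrow's profit: π_Y = (246 - 2Q)q_Y - (8q_Y). Setting ∂π_Y/∂q_Y = 0: 238 - 4q_Y - 2(q_L + q_I) = 0.
Summing all 3 equations gives 674 − 8Q = 0, hence Q = 337/4.
Back-substituting: q_L = (233 − 337/2)/2 = 129/4, q_I = (203 − 337/2)/2 = 69/4, q_Y = (238 − 337/2)/2 = 139/4.
Price P = 246 - 2·(337/4) = 155/2.
Yarrow's profit: (155/2 - 8)·(139/4) = 2415.1250.

2415.13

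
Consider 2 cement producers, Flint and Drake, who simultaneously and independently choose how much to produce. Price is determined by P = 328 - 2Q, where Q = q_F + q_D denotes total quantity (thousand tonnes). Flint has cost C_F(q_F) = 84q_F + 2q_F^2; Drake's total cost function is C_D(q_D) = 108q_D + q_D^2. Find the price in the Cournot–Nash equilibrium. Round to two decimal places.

Flint's profit: π_F = (328 - 2Q)q_F - (84q_F + 2q_F²). Setting ∂π_F/∂q_F = 0: 244 - 8q_F - 2(q_D) = 0.
Drake's profit: π_D = (328 - 2Q)q_D - (108q_D + q_D²). Setting ∂π_D/∂q_D = 0: 220 - 6q_D - 2(q_F) = 0.
Rearranging gives the reaction functions q_F = (244 - 2q_D)/8 and q_D = (220 - 2q_F)/6.
Solving the pair: q_F = 256/11, q_D = 318/11.
Total output Q = 574/11, so price P = 328 - 2·(574/11) = 223.6364.

223.64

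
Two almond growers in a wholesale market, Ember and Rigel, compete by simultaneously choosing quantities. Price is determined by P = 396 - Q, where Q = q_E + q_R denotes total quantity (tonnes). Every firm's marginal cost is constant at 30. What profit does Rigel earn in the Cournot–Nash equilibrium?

A representative firm's profit is π_i = q_i(396 - Q) - 30q_i.
First-order condition (treating rivals' output as given): 366 - 2q_i - q_j = 0.
With identical firms every q_j equals q_i, so q_j = q_i and 366 = 3q_i, giving q_i = 122.
Price P = 396 - 244 = 152.
Rigel's profit: (152 - 30)·122 = 14884.

14884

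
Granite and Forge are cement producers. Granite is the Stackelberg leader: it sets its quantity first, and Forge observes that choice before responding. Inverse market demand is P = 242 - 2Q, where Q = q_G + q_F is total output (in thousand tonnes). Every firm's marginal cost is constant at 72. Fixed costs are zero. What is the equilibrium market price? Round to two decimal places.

114.50

Solve by backward induction. Given q_G, the follower Forge maximises π_F = (242 - 2q_G - 2q_F)q_F - 72q_F.
Setting the follower's marginal profit to zero, 170 - 2q_G - 4q_F = 0, i.e. q_F = (170 - 2q_G)/4.
Granite substitutes q_F(q_G) into its own profit: π_G = q_G(242 - 2q_G - (170 - 2q_G)/2) - 72q_G = (157 - q_G)q_G - 72q_G.
Maximising: ∂π_G/∂q_G = 85 - 2q_G = 0, giving q_G = 85/2.
Then q_F = (170 - 2·(85/2))/4 = 85/4.
Total output Q = 255/4, so price P = 242 - 2·(255/4) = 229/2.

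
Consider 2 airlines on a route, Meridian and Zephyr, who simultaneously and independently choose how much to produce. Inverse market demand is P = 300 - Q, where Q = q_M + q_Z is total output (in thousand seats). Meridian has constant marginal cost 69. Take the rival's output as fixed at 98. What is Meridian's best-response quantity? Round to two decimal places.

66.50

With the rival's output fixed at 98, Meridian's profit is π_M = (300 - 98 - q_M)q_M - (69q_M) = (202 - q_M)q_M - (69q_M).
∂π_M/∂q_M = 133 - 2q_M = 0, so q_M = 133/2.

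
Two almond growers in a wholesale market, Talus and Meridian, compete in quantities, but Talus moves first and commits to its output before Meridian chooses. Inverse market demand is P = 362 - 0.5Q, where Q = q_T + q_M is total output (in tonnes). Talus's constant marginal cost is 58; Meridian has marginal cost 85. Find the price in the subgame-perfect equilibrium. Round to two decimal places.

The follower Meridian best-responds to any q_T: π_M = (362 - 0.5Q)q_M - 85q_M.
Setting the follower's marginal profit to zero, 277 - (1/2)q_T - q_M = 0, i.e. q_M = (277 - (1/2)q_T).
The leader anticipates this reaction. Substituting into P = 362 - 0.5Q gives P = 447/2 - (1/4)q_T, so π_T = (447/2 - (1/4)q_T)q_T - 58q_T.
Leader FOC: 331/2 - (1/2)q_T = 0, so q_T = 331.
Then q_M = (277 - (1/2)·331) = 223/2.
Total output Q = 885/2, so price P = 362 - (1/2)·(885/2) = 563/4.

140.75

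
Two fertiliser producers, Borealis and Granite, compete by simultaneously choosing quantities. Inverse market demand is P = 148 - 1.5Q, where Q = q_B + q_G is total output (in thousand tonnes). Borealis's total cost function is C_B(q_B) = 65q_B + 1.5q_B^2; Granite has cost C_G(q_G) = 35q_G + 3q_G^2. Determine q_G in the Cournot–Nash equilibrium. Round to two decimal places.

10.70

Borealis's profit: π_B = (148 - 1.5Q)q_B - (65q_B + (3/2)q_B²). Setting ∂π_B/∂q_B = 0: 83 - 6q_B - (3/2)(q_G) = 0.
Granite's profit: π_G = (148 - 1.5Q)q_G - (35q_G + 3q_G²). Setting ∂π_G/∂q_G = 0: 113 - 9q_G - (3/2)(q_B) = 0.
So q_B = (83 - (3/2)q_G)/6 and q_G = (113 - (3/2)q_B)/9.
Substituting one into the other gives q_B = 770/69 and q_G = 246/23.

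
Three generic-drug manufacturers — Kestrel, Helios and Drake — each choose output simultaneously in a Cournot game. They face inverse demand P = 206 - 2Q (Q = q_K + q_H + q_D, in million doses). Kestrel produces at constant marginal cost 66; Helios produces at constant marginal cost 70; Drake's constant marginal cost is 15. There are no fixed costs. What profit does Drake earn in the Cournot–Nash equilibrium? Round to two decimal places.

2756.53

Kestrel's profit: π_K = (206 - 2Q)q_K - (66q_K). Setting ∂π_K/∂q_K = 0: 140 - 4q_K - 2(q_H + q_D) = 0.
Helios's first-order condition: 136 - 4q_H - 2(q_K + q_D) = 0.
Drake's profit: π_D = (206 - 2Q)q_D - (15q_D). Setting ∂π_D/∂q_D = 0: 191 - 4q_D - 2(q_K + q_H) = 0.
Adding the 3 conditions: 467 − 4Q − 4Q = 0, i.e. Q = 467/8.
Back-substituting: q_K = (140 − 467/4)/2 = 93/8, q_H = (136 − 467/4)/2 = 77/8, q_D = (191 − 467/4)/2 = 297/8.
Price P = 206 - 2·(467/8) = 357/4.
Drake's profit: (357/4 - 15)·(297/8) = 2756.5313.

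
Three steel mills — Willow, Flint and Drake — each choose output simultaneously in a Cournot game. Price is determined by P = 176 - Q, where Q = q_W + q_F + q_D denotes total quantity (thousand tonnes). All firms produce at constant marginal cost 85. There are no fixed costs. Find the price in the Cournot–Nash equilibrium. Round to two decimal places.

A representative firm's profit is π_i = q_i(176 - Q) - 85q_i.
Setting ∂π_i/∂q_i = 0 with rivals' quantities fixed: 91 - 2q_i - Σ_{j≠i} q_j = 0.
By symmetry each firm produces the same amount; substituting Σ_{j≠i} q_j = 2q_i yields q_i = 91/4.
Total output Q = 273/4, so price P = 176 - 273/4 = 431/4.

107.75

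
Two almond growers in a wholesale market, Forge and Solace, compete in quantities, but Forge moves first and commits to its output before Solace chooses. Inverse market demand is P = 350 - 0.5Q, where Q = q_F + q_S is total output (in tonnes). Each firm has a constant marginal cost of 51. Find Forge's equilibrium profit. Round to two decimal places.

The follower Solace best-responds to any q_F: π_S = (350 - 0.5Q)q_S - 51q_S.
Setting the follower's marginal profit to zero, 299 - (1/2)q_F - q_S = 0, i.e. q_S = (299 - (1/2)q_F).
Forge substitutes q_S(q_F) into its own profit: π_F = q_F(350 - (1/2)q_F - (299 - (1/2)q_F)/2) - 51q_F = (401/2 - (1/4)q_F)q_F - 51q_F.
Maximising: ∂π_F/∂q_F = 299/2 - (1/2)q_F = 0, giving q_F = 299.
Then q_S = (299 - (1/2)·299) = 299/2.
Price P = 350 - (1/2)·(897/2) = 503/4.
Forge's profit: (503/4 - 51)·299 = 22350.2500.

22350.25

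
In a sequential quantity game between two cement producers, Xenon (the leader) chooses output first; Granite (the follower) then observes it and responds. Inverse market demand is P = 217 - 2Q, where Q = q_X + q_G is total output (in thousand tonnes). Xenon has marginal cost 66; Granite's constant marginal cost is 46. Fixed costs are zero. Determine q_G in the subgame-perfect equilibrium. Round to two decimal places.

26.38

Solve by backward induction. Given q_X, the follower Granite maximises π_G = (217 - 2q_X - 2q_G)q_G - 46q_G.
Setting the follower's marginal profit to zero, 171 - 2q_X - 4q_G = 0, i.e. q_G = (171 - 2q_X)/4.
Xenon substitutes q_G(q_X) into its own profit: π_X = q_X(217 - 2q_X - (171 - 2q_X)/2) - 66q_X = (263/2 - q_X)q_X - 66q_X.
Leader FOC: 131/2 - 2q_X = 0, so q_X = 131/4.
Then q_G = (171 - 2·(131/4))/4 = 211/8.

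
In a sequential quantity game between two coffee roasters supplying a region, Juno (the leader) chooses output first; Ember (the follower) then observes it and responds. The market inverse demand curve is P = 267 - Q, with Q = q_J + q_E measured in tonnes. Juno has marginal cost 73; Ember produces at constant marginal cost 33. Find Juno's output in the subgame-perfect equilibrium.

Solve by backward induction. Given q_J, the follower Ember maximises π_E = (267 - q_J - q_E)q_E - 33q_E.
Setting the follower's marginal profit to zero, 234 - q_J - 2q_E = 0, i.e. q_E = (234 - q_J)/2.
Juno substitutes q_E(q_J) into its own profit: π_J = q_J(267 - q_J - (234 - q_J)/2) - 73q_J = (150 - (1/2)q_J)q_J - 73q_J.
The leader's first-order condition 77 - q_J = 0 yields q_J = 77.
Then q_E = (234 - 77)/2 = 157/2.

77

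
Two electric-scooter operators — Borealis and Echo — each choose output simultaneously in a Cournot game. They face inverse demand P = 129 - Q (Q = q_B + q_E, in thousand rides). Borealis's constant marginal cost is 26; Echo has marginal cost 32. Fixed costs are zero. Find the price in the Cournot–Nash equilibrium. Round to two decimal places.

62.33

Borealis's profit: π_B = (129 - Q)q_B - (26q_B). Setting ∂π_B/∂q_B = 0: 103 - 2q_B - (q_E) = 0.
Echo's profit: π_E = (129 - Q)q_E - (32q_E). Setting ∂π_E/∂q_E = 0: 97 - 2q_E - (q_B) = 0.
So q_B = (103 - q_E)/2 and q_E = (97 - q_B)/2.
Solving the pair: q_B = 109/3, q_E = 91/3.
Total output Q = 200/3, so price P = 129 - 200/3 = 187/3.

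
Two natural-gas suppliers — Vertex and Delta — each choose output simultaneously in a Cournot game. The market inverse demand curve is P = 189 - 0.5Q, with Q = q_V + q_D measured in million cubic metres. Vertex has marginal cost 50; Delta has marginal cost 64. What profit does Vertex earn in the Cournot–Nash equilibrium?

Vertex's profit: π_V = (189 - 0.5Q)q_V - (50q_V). Setting ∂π_V/∂q_V = 0: 139 - q_V - (1/2)(q_D) = 0.
Delta's profit: π_D = (189 - 0.5Q)q_D - (64q_D). Setting ∂π_D/∂q_D = 0: 125 - q_D - (1/2)(q_V) = 0.
So q_V = (139 - (1/2)q_D) and q_D = (125 - (1/2)q_V).
Substituting one into the other gives q_V = 102 and q_D = 74.
Price P = 189 - (1/2)·176 = 101.
Vertex's profit: (101 - 50)·102 = 5202.

5202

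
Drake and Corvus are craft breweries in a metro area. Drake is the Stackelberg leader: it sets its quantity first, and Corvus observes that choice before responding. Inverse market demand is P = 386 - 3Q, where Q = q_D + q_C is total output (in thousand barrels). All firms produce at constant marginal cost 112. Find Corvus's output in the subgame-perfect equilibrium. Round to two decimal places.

Solve by backward induction. Given q_D, the follower Corvus maximises π_C = (386 - 3q_D - 3q_C)q_C - 112q_C.
Follower FOC: 274 - 3q_D - 6q_C = 0, so q_C(q_D) = (274 - 3q_D)/6.
Drake substitutes q_C(q_D) into its own profit: π_D = q_D(386 - 3q_D - (274 - 3q_D)/2) - 112q_D = (249 - (3/2)q_D)q_D - 112q_D.
Leader FOC: 137 - 3q_D = 0, so q_D = 137/3.
Then q_C = (274 - 3·(137/3))/6 = 137/6.

22.83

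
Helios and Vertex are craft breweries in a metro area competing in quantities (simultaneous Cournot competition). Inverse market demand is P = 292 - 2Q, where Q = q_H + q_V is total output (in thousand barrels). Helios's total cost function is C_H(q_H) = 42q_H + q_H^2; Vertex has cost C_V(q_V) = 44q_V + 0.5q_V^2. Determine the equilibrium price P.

158

Helios's profit: π_H = (292 - 2Q)q_H - (42q_H + q_H²). Setting ∂π_H/∂q_H = 0: 250 - 6q_H - 2(q_V) = 0.
Vertex's profit: π_V = (292 - 2Q)q_V - (44q_V + (1/2)q_V²). Setting ∂π_V/∂q_V = 0: 248 - 5q_V - 2(q_H) = 0.
Rearranging gives the reaction functions q_H = (250 - 2q_V)/6 and q_V = (248 - 2q_H)/5.
Solving the pair: q_H = 29, q_V = 38.
Total output Q = 67, so price P = 292 - 2·67 = 158.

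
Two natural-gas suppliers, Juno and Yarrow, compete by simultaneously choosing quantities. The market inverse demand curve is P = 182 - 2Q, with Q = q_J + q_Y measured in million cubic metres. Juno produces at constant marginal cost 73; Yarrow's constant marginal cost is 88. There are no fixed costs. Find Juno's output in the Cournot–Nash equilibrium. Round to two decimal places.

20.67

Juno's profit: π_J = (182 - 2Q)q_J - (73q_J). Setting ∂π_J/∂q_J = 0: 109 - 4q_J - 2(q_Y) = 0.
Yarrow's first-order condition: 94 - 4q_Y - 2(q_J) = 0.
Rearranging gives the reaction functions q_J = (109 - 2q_Y)/4 and q_Y = (94 - 2q_J)/4.
Solving the pair: q_J = 62/3, q_Y = 79/6.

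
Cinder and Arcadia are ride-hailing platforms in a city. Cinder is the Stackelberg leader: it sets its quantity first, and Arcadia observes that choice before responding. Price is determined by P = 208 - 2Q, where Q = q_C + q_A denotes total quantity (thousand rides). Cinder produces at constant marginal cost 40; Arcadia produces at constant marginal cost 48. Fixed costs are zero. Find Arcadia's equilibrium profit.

The follower Arcadia best-responds to any q_C: π_A = (208 - 2Q)q_A - 48q_A.
Follower FOC: 160 - 2q_C - 4q_A = 0, so q_A(q_C) = (160 - 2q_C)/4.
Cinder substitutes q_A(q_C) into its own profit: π_C = q_C(208 - 2q_C - (160 - 2q_C)/2) - 40q_C = (128 - q_C)q_C - 40q_C.
Maximising: ∂π_C/∂q_C = 88 - 2q_C = 0, giving q_C = 44.
Then q_A = (160 - 2·44)/4 = 18.
Price P = 208 - 2·62 = 84.
Arcadia's profit: (84 - 48)·18 = 648.

648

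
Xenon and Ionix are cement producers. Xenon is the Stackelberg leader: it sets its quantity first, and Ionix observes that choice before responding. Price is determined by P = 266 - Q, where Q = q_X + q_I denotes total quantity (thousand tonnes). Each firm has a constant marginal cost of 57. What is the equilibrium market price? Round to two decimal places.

The follower Ionix best-responds to any q_X: π_I = (266 - Q)q_I - 57q_I.
Follower FOC: 209 - q_X - 2q_I = 0, so q_I(q_X) = (209 - q_X)/2.
The leader anticipates this reaction. Substituting into P = 266 - Q gives P = 323/2 - (1/2)q_X, so π_X = (323/2 - (1/2)q_X)q_X - 57q_X.
Maximising: ∂π_X/∂q_X = 209/2 - q_X = 0, giving q_X = 209/2.
Then q_I = (209 - 209/2)/2 = 209/4.
Total output Q = 627/4, so price P = 266 - 627/4 = 437/4.

109.25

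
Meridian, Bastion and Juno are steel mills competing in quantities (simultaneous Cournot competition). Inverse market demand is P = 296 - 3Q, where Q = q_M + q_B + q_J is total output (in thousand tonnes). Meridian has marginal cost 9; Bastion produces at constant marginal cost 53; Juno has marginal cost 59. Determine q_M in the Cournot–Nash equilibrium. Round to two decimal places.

Meridian's profit: π_M = (296 - 3Q)q_M - (9q_M). Setting ∂π_M/∂q_M = 0: 287 - 6q_M - 3(q_B + q_J) = 0.
Bastion's profit: π_B = (296 - 3Q)q_B - (53q_B). Setting ∂π_B/∂q_B = 0: 243 - 6q_B - 3(q_M + q_J) = 0.
Juno's first-order condition: 237 - 6q_J - 3(q_M + q_B) = 0.
Adding the 3 conditions: 767 − 6Q − 6Q = 0, i.e. Q = 767/12.
Back-substituting: q_M = (287 − 767/4)/3 = 127/4, q_B = (243 − 767/4)/3 = 205/12, q_J = (237 − 767/4)/3 = 181/12.

31.75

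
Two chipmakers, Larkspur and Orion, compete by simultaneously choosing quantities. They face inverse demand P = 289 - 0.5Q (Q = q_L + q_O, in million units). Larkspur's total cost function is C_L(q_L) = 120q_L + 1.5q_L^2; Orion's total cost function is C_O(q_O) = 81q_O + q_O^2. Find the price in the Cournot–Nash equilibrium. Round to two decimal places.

Larkspur's profit: π_L = (289 - 0.5Q)q_L - (120q_L + (3/2)q_L²). Setting ∂π_L/∂q_L = 0: 169 - 4q_L - (1/2)(q_O) = 0.
Orion's profit: π_O = (289 - 0.5Q)q_O - (81q_O + q_O²). Setting ∂π_O/∂q_O = 0: 208 - 3q_O - (1/2)(q_L) = 0.
So q_L = (169 - (1/2)q_O)/4 and q_O = (208 - (1/2)q_L)/3.
Substituting one into the other gives q_L = 1612/47 and q_O = 63.6170.
Total output Q = 97.9149, so price P = 289 - (1/2)·97.9149 = 240.0426.

240.04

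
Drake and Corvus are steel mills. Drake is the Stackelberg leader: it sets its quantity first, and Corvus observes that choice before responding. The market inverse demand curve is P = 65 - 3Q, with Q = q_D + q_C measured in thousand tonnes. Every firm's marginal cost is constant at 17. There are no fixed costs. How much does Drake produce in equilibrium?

The follower Corvus best-responds to any q_D: π_C = (65 - 3Q)q_C - 17q_C.
∂π_C/∂q_C = 48 - 3q_D - 6q_C = 0 gives the reaction function q_C = (48 - 3q_D)/6.
The leader anticipates this reaction. Substituting into P = 65 - 3Q gives P = 41 - (3/2)q_D, so π_D = (41 - (3/2)q_D)q_D - 17q_D.
Leader FOC: 24 - 3q_D = 0, so q_D = 8.
Then q_C = (48 - 3·8)/6 = 4.

8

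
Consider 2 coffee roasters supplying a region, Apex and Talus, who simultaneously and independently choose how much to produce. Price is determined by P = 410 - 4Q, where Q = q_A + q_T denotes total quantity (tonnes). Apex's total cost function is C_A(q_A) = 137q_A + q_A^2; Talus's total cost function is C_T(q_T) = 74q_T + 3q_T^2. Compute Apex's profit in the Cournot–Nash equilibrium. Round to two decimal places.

Apex's profit: π_A = (410 - 4Q)q_A - (137q_A + q_A²). Setting ∂π_A/∂q_A = 0: 273 - 10q_A - 4(q_T) = 0.
Talus's profit: π_T = (410 - 4Q)q_T - (74q_T + 3q_T²). Setting ∂π_T/∂q_T = 0: 336 - 14q_T - 4(q_A) = 0.
Best responses: q_A = (273 - 4q_T)/10, q_T = (336 - 4q_A)/14.
Substituting one into the other gives q_A = 1239/62 and q_T = 567/31.
Price P = 410 - 4·38.2742 = 256.9032.
Apex's profit: 256.9032·(1239/62) - 137·(1239/62) - (1239/62)² = 1996.7755.

1996.78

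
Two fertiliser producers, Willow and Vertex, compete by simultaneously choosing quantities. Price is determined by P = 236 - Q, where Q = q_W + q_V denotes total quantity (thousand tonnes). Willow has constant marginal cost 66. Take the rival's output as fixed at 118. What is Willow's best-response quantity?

26

With the rival's output fixed at 118, Willow's profit is π_W = (236 - 118 - q_W)q_W - (66q_W) = (118 - q_W)q_W - (66q_W).
∂π_W/∂q_W = 52 - 2q_W = 0, so q_W = 26.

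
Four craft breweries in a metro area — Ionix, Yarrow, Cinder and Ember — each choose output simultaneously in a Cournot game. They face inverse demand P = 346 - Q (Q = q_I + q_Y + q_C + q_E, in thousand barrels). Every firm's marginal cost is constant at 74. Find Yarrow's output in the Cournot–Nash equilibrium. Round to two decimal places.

A representative firm's profit is π_i = q_i(346 - Q) - 74q_i.
First-order condition (treating rivals' output as given): 272 - 2q_i - Σ_{j≠i} q_j = 0.
By symmetry each firm produces the same amount; substituting Σ_{j≠i} q_j = 3q_i yields q_i = 272/5.

54.40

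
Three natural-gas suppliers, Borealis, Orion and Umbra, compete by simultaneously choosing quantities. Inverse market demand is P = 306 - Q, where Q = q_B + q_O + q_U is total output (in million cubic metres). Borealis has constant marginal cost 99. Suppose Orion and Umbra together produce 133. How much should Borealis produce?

With rivals' combined output fixed at 133, Borealis's profit is π_B = (306 - 133 - q_B)q_B - (99q_B) = (173 - q_B)q_B - (99q_B).
∂π_B/∂q_B = 74 - 2q_B = 0, so q_B = 37.

37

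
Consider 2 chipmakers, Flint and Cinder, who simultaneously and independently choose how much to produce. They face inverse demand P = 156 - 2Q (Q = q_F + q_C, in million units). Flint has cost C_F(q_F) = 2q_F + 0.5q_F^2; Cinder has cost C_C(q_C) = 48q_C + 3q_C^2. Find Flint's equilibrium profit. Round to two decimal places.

2071.10

Flint's profit: π_F = (156 - 2Q)q_F - (2q_F + (1/2)q_F²). Setting ∂π_F/∂q_F = 0: 154 - 5q_F - 2(q_C) = 0.
Cinder's first-order condition: 108 - 10q_C - 2(q_F) = 0.
Rearranging gives the reaction functions q_F = (154 - 2q_C)/5 and q_C = (108 - 2q_F)/10.
Solving the pair: q_F = 662/23, q_C = 116/23.
Price P = 156 - 2·(778/23) = 88.3478.
Flint's profit: 88.3478·(662/23) - 2·(662/23) - (1/2)(662/23)² = 2071.0964.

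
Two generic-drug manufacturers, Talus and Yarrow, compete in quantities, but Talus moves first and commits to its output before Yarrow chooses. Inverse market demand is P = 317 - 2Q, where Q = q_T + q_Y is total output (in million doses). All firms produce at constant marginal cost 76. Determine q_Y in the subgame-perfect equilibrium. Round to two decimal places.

Solve by backward induction. Given q_T, the follower Yarrow maximises π_Y = (317 - 2q_T - 2q_Y)q_Y - 76q_Y.
∂π_Y/∂q_Y = 241 - 2q_T - 4q_Y = 0 gives the reaction function q_Y = (241 - 2q_T)/4.
Talus substitutes q_Y(q_T) into its own profit: π_T = q_T(317 - 2q_T - (241 - 2q_T)/2) - 76q_T = (393/2 - q_T)q_T - 76q_T.
The leader's first-order condition 241/2 - 2q_T = 0 yields q_T = 241/4.
Then q_Y = (241 - 2·(241/4))/4 = 241/8.

30.13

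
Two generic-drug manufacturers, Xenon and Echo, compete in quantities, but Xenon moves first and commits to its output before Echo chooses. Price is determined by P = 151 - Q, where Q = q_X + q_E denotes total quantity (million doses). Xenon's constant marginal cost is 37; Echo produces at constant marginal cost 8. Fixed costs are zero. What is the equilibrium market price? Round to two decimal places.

58.25

Solve by backward induction. Given q_X, the follower Echo maximises π_E = (151 - q_X - q_E)q_E - 8q_E.
Follower FOC: 143 - q_X - 2q_E = 0, so q_E(q_X) = (143 - q_X)/2.
The leader anticipates this reaction. Substituting into P = 151 - Q gives P = 159/2 - (1/2)q_X, so π_X = (159/2 - (1/2)q_X)q_X - 37q_X.
The leader's first-order condition 85/2 - q_X = 0 yields q_X = 85/2.
Then q_E = (143 - 85/2)/2 = 201/4.
Total output Q = 371/4, so price P = 151 - 371/4 = 233/4.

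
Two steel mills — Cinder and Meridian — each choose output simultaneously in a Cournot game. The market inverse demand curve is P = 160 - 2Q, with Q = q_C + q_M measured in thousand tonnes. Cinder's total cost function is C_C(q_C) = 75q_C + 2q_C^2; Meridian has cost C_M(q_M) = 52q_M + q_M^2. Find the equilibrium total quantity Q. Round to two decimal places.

Cinder's profit: π_C = (160 - 2Q)q_C - (75q_C + 2q_C²). Setting ∂π_C/∂q_C = 0: 85 - 8q_C - 2(q_M) = 0.
Meridian's first-order condition: 108 - 6q_M - 2(q_C) = 0.
So q_C = (85 - 2q_M)/8 and q_M = (108 - 2q_C)/6.
Substituting one into the other gives q_C = 147/22 and q_M = 347/22.
Total output Q = 147/22 + 347/22 = 247/11.

22.45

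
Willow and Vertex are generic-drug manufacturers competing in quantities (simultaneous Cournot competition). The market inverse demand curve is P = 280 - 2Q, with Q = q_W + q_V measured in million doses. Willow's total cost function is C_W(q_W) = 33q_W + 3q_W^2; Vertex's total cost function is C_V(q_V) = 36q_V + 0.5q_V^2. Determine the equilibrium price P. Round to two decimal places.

162.91

Willow's profit: π_W = (280 - 2Q)q_W - (33q_W + 3q_W²). Setting ∂π_W/∂q_W = 0: 247 - 10q_W - 2(q_V) = 0.
Vertex's profit: π_V = (280 - 2Q)q_V - (36q_V + (1/2)q_V²). Setting ∂π_V/∂q_V = 0: 244 - 5q_V - 2(q_W) = 0.
Rearranging gives the reaction functions q_W = (247 - 2q_V)/10 and q_V = (244 - 2q_W)/5.
Substituting one into the other gives q_W = 747/46 and q_V = 973/23.
Total output Q = 58.5435, so price P = 280 - 2·58.5435 = 162.9130.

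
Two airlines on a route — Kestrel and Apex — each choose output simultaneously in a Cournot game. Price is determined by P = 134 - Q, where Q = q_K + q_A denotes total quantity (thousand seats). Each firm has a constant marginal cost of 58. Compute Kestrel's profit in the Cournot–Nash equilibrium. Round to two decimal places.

Each firm earns π_i = (134 - Q)q_i - 58q_i.
First-order condition (treating rivals' output as given): 76 - 2q_i - q_j = 0.
By symmetry each firm produces the same amount; substituting q_j = q_i yields q_i = 76/3.
Price P = 134 - 152/3 = 250/3.
Kestrel's profit: (250/3 - 58)·(76/3) = 641.7778.

641.78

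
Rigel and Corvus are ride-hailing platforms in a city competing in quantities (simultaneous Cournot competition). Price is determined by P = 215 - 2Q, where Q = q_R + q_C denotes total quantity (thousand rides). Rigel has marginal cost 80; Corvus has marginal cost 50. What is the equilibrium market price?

115

Rigel's profit: π_R = (215 - 2Q)q_R - (80q_R). Setting ∂π_R/∂q_R = 0: 135 - 4q_R - 2(q_C) = 0.
Corvus's profit: π_C = (215 - 2Q)q_C - (50q_C). Setting ∂π_C/∂q_C = 0: 165 - 4q_C - 2(q_R) = 0.
Rearranging gives the reaction functions q_R = (135 - 2q_C)/4 and q_C = (165 - 2q_R)/4.
Solving the pair: q_R = 35/2, q_C = 65/2.
Total output Q = 50, so price P = 215 - 2·50 = 115.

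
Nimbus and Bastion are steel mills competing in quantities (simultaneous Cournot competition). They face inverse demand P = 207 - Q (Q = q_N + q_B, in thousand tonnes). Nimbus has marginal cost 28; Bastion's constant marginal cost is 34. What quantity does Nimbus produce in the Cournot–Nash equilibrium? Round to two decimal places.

Nimbus's profit: π_N = (207 - Q)q_N - (28q_N). Setting ∂π_N/∂q_N = 0: 179 - 2q_N - (q_B) = 0.
Bastion's first-order condition: 173 - 2q_B - (q_N) = 0.
Rearranging gives the reaction functions q_N = (179 - q_B)/2 and q_B = (173 - q_N)/2.
Solving the pair: q_N = 185/3, q_B = 167/3.

61.67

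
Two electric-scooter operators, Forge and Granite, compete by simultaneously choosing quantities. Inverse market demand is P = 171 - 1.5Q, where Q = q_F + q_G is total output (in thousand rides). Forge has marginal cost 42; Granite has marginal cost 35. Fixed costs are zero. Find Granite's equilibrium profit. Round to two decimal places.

1514.74

Forge's profit: π_F = (171 - 1.5Q)q_F - (42q_F). Setting ∂π_F/∂q_F = 0: 129 - 3q_F - (3/2)(q_G) = 0.
Granite's first-order condition: 136 - 3q_G - (3/2)(q_F) = 0.
Best responses: q_F = (129 - (3/2)q_G)/3, q_G = (136 - (3/2)q_F)/3.
Substituting one into the other gives q_F = 244/9 and q_G = 286/9.
Price P = 171 - (3/2)·(530/9) = 248/3.
Granite's profit: (248/3 - 35)·(286/9) = 1514.7407.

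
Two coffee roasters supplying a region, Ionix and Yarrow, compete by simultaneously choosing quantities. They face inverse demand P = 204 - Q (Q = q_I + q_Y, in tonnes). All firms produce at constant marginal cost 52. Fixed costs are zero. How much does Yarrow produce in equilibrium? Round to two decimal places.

50.67

A representative firm's profit is π_i = q_i(204 - Q) - 52q_i.
First-order condition (treating rivals' output as given): 152 - 2q_i - q_j = 0.
By symmetry each firm produces the same amount; substituting q_j = q_i yields q_i = 152/3.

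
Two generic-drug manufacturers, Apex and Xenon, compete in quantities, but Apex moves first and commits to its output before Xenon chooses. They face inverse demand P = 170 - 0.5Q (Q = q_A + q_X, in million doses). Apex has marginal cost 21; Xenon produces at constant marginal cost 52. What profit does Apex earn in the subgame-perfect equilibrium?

8100

The follower Xenon best-responds to any q_A: π_X = (170 - 0.5Q)q_X - 52q_X.
Setting the follower's marginal profit to zero, 118 - (1/2)q_A - q_X = 0, i.e. q_X = (118 - (1/2)q_A).
The leader anticipates this reaction. Substituting into P = 170 - 0.5Q gives P = 111 - (1/4)q_A, so π_A = (111 - (1/4)q_A)q_A - 21q_A.
Maximising: ∂π_A/∂q_A = 90 - (1/2)q_A = 0, giving q_A = 180.
Then q_X = (118 - (1/2)·180) = 28.
Price P = 170 - (1/2)·208 = 66.
Apex's profit: (66 - 21)·180 = 8100.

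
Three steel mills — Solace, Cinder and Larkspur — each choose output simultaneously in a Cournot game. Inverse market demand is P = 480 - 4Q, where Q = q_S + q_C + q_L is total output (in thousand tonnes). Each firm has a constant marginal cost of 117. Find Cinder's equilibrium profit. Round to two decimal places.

Each firm earns π_i = (480 - 4Q)q_i - 117q_i.
First-order condition (treating rivals' output as given): 363 - 8q_i - 4·Σ_{j≠i} q_j = 0.
With identical firms every q_j equals q_i, so Σ_{j≠i} q_j = 2q_i and 363 = 16q_i, giving q_i = 363/16.
Price P = 480 - 4·(1089/16) = 831/4.
Cinder's profit: (831/4 - 117)·(363/16) = 2058.8906.

2058.89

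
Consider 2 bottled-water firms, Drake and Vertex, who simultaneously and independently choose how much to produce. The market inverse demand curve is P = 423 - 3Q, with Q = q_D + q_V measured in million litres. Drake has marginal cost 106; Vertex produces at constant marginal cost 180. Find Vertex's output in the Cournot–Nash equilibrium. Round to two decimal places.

18.78

Drake's profit: π_D = (423 - 3Q)q_D - (106q_D). Setting ∂π_D/∂q_D = 0: 317 - 6q_D - 3(q_V) = 0.
Vertex's profit: π_V = (423 - 3Q)q_V - (180q_V). Setting ∂π_V/∂q_V = 0: 243 - 6q_V - 3(q_D) = 0.
So q_D = (317 - 3q_V)/6 and q_V = (243 - 3q_D)/6.
Solving the pair: q_D = 391/9, q_V = 169/9.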